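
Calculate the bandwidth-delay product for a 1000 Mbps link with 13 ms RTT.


BDP = bandwidth * RTT
= 1000 Mbps * 13 ms
= 1000 * 1e6 * 13 / 1000 bits
= 13000000 bits
= 1625000 bytes
= 1586.9141 KB
BDP = 13000000 bits (1625000 bytes)


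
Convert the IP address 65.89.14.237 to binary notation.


65 = 01000001
89 = 01011001
14 = 00001110
237 = 11101101
Binary: 01000001.01011001.00001110.11101101


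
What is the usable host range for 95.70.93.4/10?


Network: 95.64.0.0
Broadcast: 95.127.255.255
First usable = network + 1
Last usable = broadcast - 1
Range: 95.64.0.1 to 95.127.255.254


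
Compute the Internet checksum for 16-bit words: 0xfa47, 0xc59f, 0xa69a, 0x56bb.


Sum all words (with carry folding):
+ 0xfa47 = 0xfa47
+ 0xc59f = 0xbfe7
+ 0xa69a = 0x6682
+ 0x56bb = 0xbd3d
One's complement: ~0xbd3d
Checksum = 0x42c2


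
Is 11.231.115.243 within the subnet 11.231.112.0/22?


Subnet network: 11.231.112.0
Test IP AND mask: 11.231.112.0
Yes, 11.231.115.243 is in 11.231.112.0/22


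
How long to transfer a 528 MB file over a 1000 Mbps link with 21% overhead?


Effective throughput = 1000 * (1 - 21/100) = 790 Mbps
File size in Mb = 528 * 8 = 4224 Mb
Time = 4224 / 790
Time = 5.3468 seconds


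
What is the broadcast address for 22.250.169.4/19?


Network: 22.250.160.0/19
Host bits = 13
Set all host bits to 1:
Broadcast: 22.250.191.255


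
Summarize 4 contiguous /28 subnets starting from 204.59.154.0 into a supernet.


Original prefix: /28
Number of subnets: 4 = 2^2
New prefix = 28 - 2 = 26
Supernet: 204.59.154.0/26


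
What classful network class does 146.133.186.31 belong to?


First octet: 146
Binary: 10010010
10xxxxxx -> Class B (128-191)
Class B, default mask 255.255.0.0 (/16)


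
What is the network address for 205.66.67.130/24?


IP:   11001101.01000010.01000011.10000010
Mask: 11111111.11111111.11111111.00000000
AND operation:
Net:  11001101.01000010.01000011.00000000
Network: 205.66.67.0/24


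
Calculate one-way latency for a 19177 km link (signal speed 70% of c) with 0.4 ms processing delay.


Speed = 0.7 * 3e5 km/s = 210000 km/s
Propagation delay = 19177 / 210000 = 0.0913 s = 91.319 ms
Processing delay = 0.4 ms
Total one-way latency = 91.719 ms


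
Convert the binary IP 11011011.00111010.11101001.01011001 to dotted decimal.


11011011 = 219
00111010 = 58
11101001 = 233
01011001 = 89
IP: 219.58.233.89


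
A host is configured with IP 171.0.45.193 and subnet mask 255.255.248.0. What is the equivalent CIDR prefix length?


Binary: 11111111.11111111.11111000.00000000
Count leading 1s
Prefix: /21


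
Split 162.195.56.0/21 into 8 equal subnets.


New prefix = 21 + 3 = 24
Each subnet has 256 addresses
  162.195.56.0/24
  162.195.57.0/24
  162.195.58.0/24
  162.195.59.0/24
  162.195.60.0/24
  162.195.61.0/24
  162.195.62.0/24
  162.195.63.0/24
Subnets: 162.195.56.0/24, 162.195.57.0/24, 162.195.58.0/24, 162.195.59.0/24, 162.195.60.0/24, 162.195.61.0/24, 162.195.62.0/24, 162.195.63.0/24


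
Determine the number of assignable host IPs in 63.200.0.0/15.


Host bits = 32 - 15 = 17
Total addresses = 2^17 = 131072
Usable = total - 2 (network and broadcast)
Usable hosts: 131070


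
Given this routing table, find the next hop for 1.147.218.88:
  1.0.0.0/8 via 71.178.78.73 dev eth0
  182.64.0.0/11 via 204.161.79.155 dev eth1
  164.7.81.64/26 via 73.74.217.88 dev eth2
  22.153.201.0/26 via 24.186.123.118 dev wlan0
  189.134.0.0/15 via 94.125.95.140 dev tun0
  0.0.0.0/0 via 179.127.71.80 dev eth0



Longest prefix match for 1.147.218.88:
  /8 1.0.0.0: MATCH
  /11 182.64.0.0: no
  /26 164.7.81.64: no
  /26 22.153.201.0: no
  /15 189.134.0.0: no
  /0 0.0.0.0: MATCH
Selected: next-hop 71.178.78.73 via eth0 (matched /8)


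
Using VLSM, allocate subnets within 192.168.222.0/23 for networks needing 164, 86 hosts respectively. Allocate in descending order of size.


164 hosts -> /24 (254 usable): 192.168.222.0/24
86 hosts -> /25 (126 usable): 192.168.223.0/25
Allocation: 192.168.222.0/24 (164 hosts, 254 usable); 192.168.223.0/25 (86 hosts, 126 usable)


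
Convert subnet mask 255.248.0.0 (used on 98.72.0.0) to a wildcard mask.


Subnet mask: 255.248.0.0
Wildcard = 255.255.255.255 - subnet mask
255 - 255 = 0
255 - 248 = 7
255 - 0 = 255
255 - 0 = 255
Wildcard: 0.7.255.255


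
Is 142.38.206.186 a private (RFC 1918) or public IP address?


RFC 1918 private ranges:
  10.0.0.0/8 (10.0.0.0 - 10.255.255.255)
  172.16.0.0/12 (172.16.0.0 - 172.31.255.255)
  192.168.0.0/16 (192.168.0.0 - 192.168.255.255)
Public (not in any RFC 1918 range)


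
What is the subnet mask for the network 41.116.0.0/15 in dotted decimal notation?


/15 means 15 network bits, 17 host bits
Binary: 11111111111111100000000000000000
Mask: 255.254.0.0


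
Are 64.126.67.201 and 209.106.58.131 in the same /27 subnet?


Mask: 255.255.255.224
64.126.67.201 AND mask = 64.126.67.192
209.106.58.131 AND mask = 209.106.58.128
No, different subnets (64.126.67.192 vs 209.106.58.128)


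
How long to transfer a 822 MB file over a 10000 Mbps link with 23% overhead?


Effective throughput = 10000 * (1 - 23/100) = 7700 Mbps
File size in Mb = 822 * 8 = 6576 Mb
Time = 6576 / 7700
Time = 0.854 seconds


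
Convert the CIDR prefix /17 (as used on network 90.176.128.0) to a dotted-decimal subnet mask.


/17 means 17 network bits, 15 host bits
Binary: 11111111111111111000000000000000
Mask: 255.255.128.0


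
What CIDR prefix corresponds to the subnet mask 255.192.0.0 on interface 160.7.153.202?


Binary: 11111111.11000000.00000000.00000000
Count leading 1s
Prefix: /10


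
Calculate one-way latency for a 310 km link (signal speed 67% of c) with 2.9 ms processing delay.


Speed = 0.67 * 3e5 km/s = 201000 km/s
Propagation delay = 310 / 201000 = 0.0015 s = 1.5423 ms
Processing delay = 2.9 ms
Total one-way latency = 4.4423 ms


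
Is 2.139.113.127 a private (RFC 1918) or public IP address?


RFC 1918 private ranges:
  10.0.0.0/8 (10.0.0.0 - 10.255.255.255)
  172.16.0.0/12 (172.16.0.0 - 172.31.255.255)
  192.168.0.0/16 (192.168.0.0 - 192.168.255.255)
Public (not in any RFC 1918 range)


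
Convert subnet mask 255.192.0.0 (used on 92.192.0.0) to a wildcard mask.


Subnet mask: 255.192.0.0
Wildcard = 255.255.255.255 - subnet mask
255 - 255 = 0
255 - 192 = 63
255 - 0 = 255
255 - 0 = 255
Wildcard: 0.63.255.255


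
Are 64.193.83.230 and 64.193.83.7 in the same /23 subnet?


Mask: 255.255.254.0
64.193.83.230 AND mask = 64.193.82.0
64.193.83.7 AND mask = 64.193.82.0
Yes, same subnet (64.193.82.0)


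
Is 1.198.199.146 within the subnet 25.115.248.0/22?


Subnet network: 25.115.248.0
Test IP AND mask: 1.198.196.0
No, 1.198.199.146 is not in 25.115.248.0/22


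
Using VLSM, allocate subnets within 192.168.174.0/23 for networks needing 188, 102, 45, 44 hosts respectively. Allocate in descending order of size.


188 hosts -> /24 (254 usable): 192.168.174.0/24
102 hosts -> /25 (126 usable): 192.168.175.0/25
45 hosts -> /26 (62 usable): 192.168.175.128/26
44 hosts -> /26 (62 usable): 192.168.175.192/26
Allocation: 192.168.174.0/24 (188 hosts, 254 usable); 192.168.175.0/25 (102 hosts, 126 usable); 192.168.175.128/26 (45 hosts, 62 usable); 192.168.175.192/26 (44 hosts, 62 usable)


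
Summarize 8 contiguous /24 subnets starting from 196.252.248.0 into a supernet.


Original prefix: /24
Number of subnets: 8 = 2^3
New prefix = 24 - 3 = 21
Supernet: 196.252.248.0/21


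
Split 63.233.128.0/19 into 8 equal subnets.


New prefix = 19 + 3 = 22
Each subnet has 1024 addresses
  63.233.128.0/22
  63.233.132.0/22
  63.233.136.0/22
  63.233.140.0/22
  63.233.144.0/22
  63.233.148.0/22
  63.233.152.0/22
  63.233.156.0/22
Subnets: 63.233.128.0/22, 63.233.132.0/22, 63.233.136.0/22, 63.233.140.0/22, 63.233.144.0/22, 63.233.148.0/22, 63.233.152.0/22, 63.233.156.0/22


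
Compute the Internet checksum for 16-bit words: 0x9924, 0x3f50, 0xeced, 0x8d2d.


Sum all words (with carry folding):
+ 0x9924 = 0x9924
+ 0x3f50 = 0xd874
+ 0xeced = 0xc562
+ 0x8d2d = 0x5290
One's complement: ~0x5290
Checksum = 0xad6f


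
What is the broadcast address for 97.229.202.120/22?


Network: 97.229.200.0/22
Host bits = 10
Set all host bits to 1:
Broadcast: 97.229.203.255


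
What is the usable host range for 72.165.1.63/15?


Network: 72.164.0.0
Broadcast: 72.165.255.255
First usable = network + 1
Last usable = broadcast - 1
Range: 72.164.0.1 to 72.165.255.254


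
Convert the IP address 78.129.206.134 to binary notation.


78 = 01001110
129 = 10000001
206 = 11001110
134 = 10000110
Binary: 01001110.10000001.11001110.10000110


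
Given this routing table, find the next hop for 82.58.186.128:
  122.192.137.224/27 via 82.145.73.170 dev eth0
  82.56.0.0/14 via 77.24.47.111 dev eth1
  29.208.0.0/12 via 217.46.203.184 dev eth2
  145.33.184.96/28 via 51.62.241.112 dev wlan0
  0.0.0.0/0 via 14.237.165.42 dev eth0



Longest prefix match for 82.58.186.128:
  /27 122.192.137.224: no
  /14 82.56.0.0: MATCH
  /12 29.208.0.0: no
  /28 145.33.184.96: no
  /0 0.0.0.0: MATCH
Selected: next-hop 77.24.47.111 via eth1 (matched /14)


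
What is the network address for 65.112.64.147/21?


IP:   01000001.01110000.01000000.10010011
Mask: 11111111.11111111.11111000.00000000
AND operation:
Net:  01000001.01110000.01000000.00000000
Network: 65.112.64.0/21


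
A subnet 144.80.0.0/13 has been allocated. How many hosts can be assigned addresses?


Host bits = 32 - 13 = 19
Total addresses = 2^19 = 524288
Usable = total - 2 (network and broadcast)
Usable hosts: 524286


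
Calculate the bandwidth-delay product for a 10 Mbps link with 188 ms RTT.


BDP = bandwidth * RTT
= 10 Mbps * 188 ms
= 10 * 1e6 * 188 / 1000 bits
= 1880000 bits
= 235000 bytes
= 229.4922 KB
BDP = 1880000 bits (235000 bytes)


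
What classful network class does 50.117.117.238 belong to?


First octet: 50
Binary: 00110010
0xxxxxxx -> Class A (1-126)
Class A, default mask 255.0.0.0 (/8)


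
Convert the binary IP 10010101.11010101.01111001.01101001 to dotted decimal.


10010101 = 149
11010101 = 213
01111001 = 121
01101001 = 105
IP: 149.213.121.105


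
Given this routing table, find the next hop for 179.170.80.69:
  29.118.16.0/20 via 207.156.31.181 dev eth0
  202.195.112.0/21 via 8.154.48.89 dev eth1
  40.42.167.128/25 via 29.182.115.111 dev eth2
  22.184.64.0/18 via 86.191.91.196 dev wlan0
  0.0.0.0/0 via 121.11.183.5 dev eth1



Longest prefix match for 179.170.80.69:
  /20 29.118.16.0: no
  /21 202.195.112.0: no
  /25 40.42.167.128: no
  /18 22.184.64.0: no
  /0 0.0.0.0: MATCH
Selected: next-hop 121.11.183.5 via eth1 (matched /0)


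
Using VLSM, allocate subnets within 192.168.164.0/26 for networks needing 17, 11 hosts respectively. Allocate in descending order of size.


17 hosts -> /27 (30 usable): 192.168.164.0/27
11 hosts -> /28 (14 usable): 192.168.164.32/28
Allocation: 192.168.164.0/27 (17 hosts, 30 usable); 192.168.164.32/28 (11 hosts, 14 usable)


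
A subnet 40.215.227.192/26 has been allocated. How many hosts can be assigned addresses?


Host bits = 32 - 26 = 6
Total addresses = 2^6 = 64
Usable = total - 2 (network and broadcast)
Usable hosts: 62


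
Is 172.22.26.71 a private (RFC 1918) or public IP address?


RFC 1918 private ranges:
  10.0.0.0/8 (10.0.0.0 - 10.255.255.255)
  172.16.0.0/12 (172.16.0.0 - 172.31.255.255)
  192.168.0.0/16 (192.168.0.0 - 192.168.255.255)
Private (in 172.16.0.0/12)


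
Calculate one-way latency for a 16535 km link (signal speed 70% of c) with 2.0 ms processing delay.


Speed = 0.7 * 3e5 km/s = 210000 km/s
Propagation delay = 16535 / 210000 = 0.0787 s = 78.7381 ms
Processing delay = 2.0 ms
Total one-way latency = 80.7381 ms


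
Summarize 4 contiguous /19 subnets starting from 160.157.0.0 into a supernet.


Original prefix: /19
Number of subnets: 4 = 2^2
New prefix = 19 - 2 = 17
Supernet: 160.157.0.0/17


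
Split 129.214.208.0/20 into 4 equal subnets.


New prefix = 20 + 2 = 22
Each subnet has 1024 addresses
  129.214.208.0/22
  129.214.212.0/22
  129.214.216.0/22
  129.214.220.0/22
Subnets: 129.214.208.0/22, 129.214.212.0/22, 129.214.216.0/22, 129.214.220.0/22


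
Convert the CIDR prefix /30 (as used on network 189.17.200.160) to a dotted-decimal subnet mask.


/30 means 30 network bits, 2 host bits
Binary: 11111111111111111111111111111100
Mask: 255.255.255.252


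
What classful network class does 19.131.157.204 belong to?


First octet: 19
Binary: 00010011
0xxxxxxx -> Class A (1-126)
Class A, default mask 255.0.0.0 (/8)


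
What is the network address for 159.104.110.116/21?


IP:   10011111.01101000.01101110.01110100
Mask: 11111111.11111111.11111000.00000000
AND operation:
Net:  10011111.01101000.01101000.00000000
Network: 159.104.104.0/21


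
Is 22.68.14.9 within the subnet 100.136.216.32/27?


Subnet network: 100.136.216.32
Test IP AND mask: 22.68.14.0
No, 22.68.14.9 is not in 100.136.216.32/27


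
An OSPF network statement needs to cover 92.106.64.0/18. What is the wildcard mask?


Subnet mask: 255.255.192.0
Wildcard = 255.255.255.255 - subnet mask
255 - 255 = 0
255 - 255 = 0
255 - 192 = 63
255 - 0 = 255
Wildcard: 0.0.63.255


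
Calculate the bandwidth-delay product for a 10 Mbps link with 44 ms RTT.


BDP = bandwidth * RTT
= 10 Mbps * 44 ms
= 10 * 1e6 * 44 / 1000 bits
= 440000 bits
= 55000 bytes
= 53.7109 KB
BDP = 440000 bits (55000 bytes)


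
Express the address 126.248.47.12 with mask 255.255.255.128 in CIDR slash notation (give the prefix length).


Binary: 11111111.11111111.11111111.10000000
Count leading 1s
Prefix: /25


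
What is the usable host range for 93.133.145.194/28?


Network: 93.133.145.192
Broadcast: 93.133.145.207
First usable = network + 1
Last usable = broadcast - 1
Range: 93.133.145.193 to 93.133.145.206


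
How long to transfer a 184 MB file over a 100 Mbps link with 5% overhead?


Effective throughput = 100 * (1 - 5/100) = 95 Mbps
File size in Mb = 184 * 8 = 1472 Mb
Time = 1472 / 95
Time = 15.4947 seconds


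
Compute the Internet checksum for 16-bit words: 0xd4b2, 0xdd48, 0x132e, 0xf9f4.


Sum all words (with carry folding):
+ 0xd4b2 = 0xd4b2
+ 0xdd48 = 0xb1fb
+ 0x132e = 0xc529
+ 0xf9f4 = 0xbf1e
One's complement: ~0xbf1e
Checksum = 0x40e1


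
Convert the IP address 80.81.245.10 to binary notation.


80 = 01010000
81 = 01010001
245 = 11110101
10 = 00001010
Binary: 01010000.01010001.11110101.00001010


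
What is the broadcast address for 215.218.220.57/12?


Network: 215.208.0.0/12
Host bits = 20
Set all host bits to 1:
Broadcast: 215.223.255.255


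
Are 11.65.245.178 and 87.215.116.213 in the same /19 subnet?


Mask: 255.255.224.0
11.65.245.178 AND mask = 11.65.224.0
87.215.116.213 AND mask = 87.215.96.0
No, different subnets (11.65.224.0 vs 87.215.96.0)


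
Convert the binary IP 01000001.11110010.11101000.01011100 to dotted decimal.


01000001 = 65
11110010 = 242
11101000 = 232
01011100 = 92
IP: 65.242.232.92


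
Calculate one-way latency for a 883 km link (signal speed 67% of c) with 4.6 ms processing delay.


Speed = 0.67 * 3e5 km/s = 201000 km/s
Propagation delay = 883 / 201000 = 0.0044 s = 4.393 ms
Processing delay = 4.6 ms
Total one-way latency = 8.993 ms


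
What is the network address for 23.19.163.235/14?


IP:   00010111.00010011.10100011.11101011
Mask: 11111111.11111100.00000000.00000000
AND operation:
Net:  00010111.00010000.00000000.00000000
Network: 23.16.0.0/14


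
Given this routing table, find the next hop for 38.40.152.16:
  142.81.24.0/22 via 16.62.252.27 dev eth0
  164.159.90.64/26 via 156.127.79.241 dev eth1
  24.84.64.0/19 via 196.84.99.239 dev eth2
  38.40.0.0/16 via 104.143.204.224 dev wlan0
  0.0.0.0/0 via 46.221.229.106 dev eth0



Longest prefix match for 38.40.152.16:
  /22 142.81.24.0: no
  /26 164.159.90.64: no
  /19 24.84.64.0: no
  /16 38.40.0.0: MATCH
  /0 0.0.0.0: MATCH
Selected: next-hop 104.143.204.224 via wlan0 (matched /16)


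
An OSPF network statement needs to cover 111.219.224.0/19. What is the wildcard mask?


Subnet mask: 255.255.224.0
Wildcard = 255.255.255.255 - subnet mask
255 - 255 = 0
255 - 255 = 0
255 - 224 = 31
255 - 0 = 255
Wildcard: 0.0.31.255


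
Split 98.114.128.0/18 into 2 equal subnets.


New prefix = 18 + 1 = 19
Each subnet has 8192 addresses
  98.114.128.0/19
  98.114.160.0/19
Subnets: 98.114.128.0/19, 98.114.160.0/19


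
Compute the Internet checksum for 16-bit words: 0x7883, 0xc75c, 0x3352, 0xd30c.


Sum all words (with carry folding):
+ 0x7883 = 0x7883
+ 0xc75c = 0x3fe0
+ 0x3352 = 0x7332
+ 0xd30c = 0x463f
One's complement: ~0x463f
Checksum = 0xb9c0


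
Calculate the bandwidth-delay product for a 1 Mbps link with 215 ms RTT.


BDP = bandwidth * RTT
= 1 Mbps * 215 ms
= 1 * 1e6 * 215 / 1000 bits
= 215000 bits
= 26875 bytes
= 26.2451 KB
BDP = 215000 bits (26875 bytes)


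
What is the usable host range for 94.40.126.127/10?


Network: 94.0.0.0
Broadcast: 94.63.255.255
First usable = network + 1
Last usable = broadcast - 1
Range: 94.0.0.1 to 94.63.255.254


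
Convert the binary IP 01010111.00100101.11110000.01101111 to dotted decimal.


01010111 = 87
00100101 = 37
11110000 = 240
01101111 = 111
IP: 87.37.240.111


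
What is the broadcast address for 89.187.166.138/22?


Network: 89.187.164.0/22
Host bits = 10
Set all host bits to 1:
Broadcast: 89.187.167.255


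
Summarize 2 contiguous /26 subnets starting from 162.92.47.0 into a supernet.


Original prefix: /26
Number of subnets: 2 = 2^1
New prefix = 26 - 1 = 25
Supernet: 162.92.47.0/25


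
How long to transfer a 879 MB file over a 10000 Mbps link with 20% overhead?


Effective throughput = 10000 * (1 - 20/100) = 8000 Mbps
File size in Mb = 879 * 8 = 7032 Mb
Time = 7032 / 8000
Time = 0.879 seconds


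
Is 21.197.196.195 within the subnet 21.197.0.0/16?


Subnet network: 21.197.0.0
Test IP AND mask: 21.197.0.0
Yes, 21.197.196.195 is in 21.197.0.0/16


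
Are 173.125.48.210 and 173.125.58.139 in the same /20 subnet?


Mask: 255.255.240.0
173.125.48.210 AND mask = 173.125.48.0
173.125.58.139 AND mask = 173.125.48.0
Yes, same subnet (173.125.48.0)


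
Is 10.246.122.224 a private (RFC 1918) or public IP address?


RFC 1918 private ranges:
  10.0.0.0/8 (10.0.0.0 - 10.255.255.255)
  172.16.0.0/12 (172.16.0.0 - 172.31.255.255)
  192.168.0.0/16 (192.168.0.0 - 192.168.255.255)
Private (in 10.0.0.0/8)


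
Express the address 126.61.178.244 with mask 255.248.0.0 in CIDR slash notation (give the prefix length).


Binary: 11111111.11111000.00000000.00000000
Count leading 1s
Prefix: /13


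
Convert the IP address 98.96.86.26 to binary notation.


98 = 01100010
96 = 01100000
86 = 01010110
26 = 00011010
Binary: 01100010.01100000.01010110.00011010


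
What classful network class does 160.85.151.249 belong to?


First octet: 160
Binary: 10100000
10xxxxxx -> Class B (128-191)
Class B, default mask 255.255.0.0 (/16)


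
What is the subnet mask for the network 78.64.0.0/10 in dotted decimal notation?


/10 means 10 network bits, 22 host bits
Binary: 11111111110000000000000000000000
Mask: 255.192.0.0


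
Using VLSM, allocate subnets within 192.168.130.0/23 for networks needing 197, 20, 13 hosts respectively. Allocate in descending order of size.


197 hosts -> /24 (254 usable): 192.168.130.0/24
20 hosts -> /27 (30 usable): 192.168.131.0/27
13 hosts -> /28 (14 usable): 192.168.131.32/28
Allocation: 192.168.130.0/24 (197 hosts, 254 usable); 192.168.131.0/27 (20 hosts, 30 usable); 192.168.131.32/28 (13 hosts, 14 usable)


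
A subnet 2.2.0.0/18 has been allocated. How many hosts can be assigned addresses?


Host bits = 32 - 18 = 14
Total addresses = 2^14 = 16384
Usable = total - 2 (network and broadcast)
Usable hosts: 16382


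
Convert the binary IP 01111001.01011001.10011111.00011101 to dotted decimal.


01111001 = 121
01011001 = 89
10011111 = 159
00011101 = 29
IP: 121.89.159.29


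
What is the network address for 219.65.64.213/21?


IP:   11011011.01000001.01000000.11010101
Mask: 11111111.11111111.11111000.00000000
AND operation:
Net:  11011011.01000001.01000000.00000000
Network: 219.65.64.0/21


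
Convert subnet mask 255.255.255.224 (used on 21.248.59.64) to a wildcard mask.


Subnet mask: 255.255.255.224
Wildcard = 255.255.255.255 - subnet mask
255 - 255 = 0
255 - 255 = 0
255 - 255 = 0
255 - 224 = 31
Wildcard: 0.0.0.31


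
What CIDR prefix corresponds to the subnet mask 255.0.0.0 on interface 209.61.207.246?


Binary: 11111111.00000000.00000000.00000000
Count leading 1s
Prefix: /8


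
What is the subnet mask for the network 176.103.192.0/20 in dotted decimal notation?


/20 means 20 network bits, 12 host bits
Binary: 11111111111111111111000000000000
Mask: 255.255.240.0


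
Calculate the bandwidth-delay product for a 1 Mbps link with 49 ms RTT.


BDP = bandwidth * RTT
= 1 Mbps * 49 ms
= 1 * 1e6 * 49 / 1000 bits
= 49000 bits
= 6125 bytes
= 5.9814 KB
BDP = 49000 bits (6125 bytes)


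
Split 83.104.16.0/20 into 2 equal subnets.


New prefix = 20 + 1 = 21
Each subnet has 2048 addresses
  83.104.16.0/21
  83.104.24.0/21
Subnets: 83.104.16.0/21, 83.104.24.0/21


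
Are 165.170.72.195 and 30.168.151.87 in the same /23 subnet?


Mask: 255.255.254.0
165.170.72.195 AND mask = 165.170.72.0
30.168.151.87 AND mask = 30.168.150.0
No, different subnets (165.170.72.0 vs 30.168.150.0)


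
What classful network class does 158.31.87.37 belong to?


First octet: 158
Binary: 10011110
10xxxxxx -> Class B (128-191)
Class B, default mask 255.255.0.0 (/16)


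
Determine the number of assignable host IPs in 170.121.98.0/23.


Host bits = 32 - 23 = 9
Total addresses = 2^9 = 512
Usable = total - 2 (network and broadcast)
Usable hosts: 510


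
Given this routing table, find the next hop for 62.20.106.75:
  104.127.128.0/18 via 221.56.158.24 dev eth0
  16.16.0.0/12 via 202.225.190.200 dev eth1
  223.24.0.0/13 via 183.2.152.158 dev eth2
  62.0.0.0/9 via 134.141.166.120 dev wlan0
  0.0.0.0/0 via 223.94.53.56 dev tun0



Longest prefix match for 62.20.106.75:
  /18 104.127.128.0: no
  /12 16.16.0.0: no
  /13 223.24.0.0: no
  /9 62.0.0.0: MATCH
  /0 0.0.0.0: MATCH
Selected: next-hop 134.141.166.120 via wlan0 (matched /9)


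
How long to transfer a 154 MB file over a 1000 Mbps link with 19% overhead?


Effective throughput = 1000 * (1 - 19/100) = 810 Mbps
File size in Mb = 154 * 8 = 1232 Mb
Time = 1232 / 810
Time = 1.521 seconds


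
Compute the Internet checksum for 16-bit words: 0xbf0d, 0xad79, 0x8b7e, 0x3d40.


Sum all words (with carry folding):
+ 0xbf0d = 0xbf0d
+ 0xad79 = 0x6c87
+ 0x8b7e = 0xf805
+ 0x3d40 = 0x3546
One's complement: ~0x3546
Checksum = 0xcab9


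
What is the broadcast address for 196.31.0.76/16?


Network: 196.31.0.0/16
Host bits = 16
Set all host bits to 1:
Broadcast: 196.31.255.255


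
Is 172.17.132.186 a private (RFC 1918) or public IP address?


RFC 1918 private ranges:
  10.0.0.0/8 (10.0.0.0 - 10.255.255.255)
  172.16.0.0/12 (172.16.0.0 - 172.31.255.255)
  192.168.0.0/16 (192.168.0.0 - 192.168.255.255)
Private (in 172.16.0.0/12)


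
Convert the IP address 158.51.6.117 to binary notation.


158 = 10011110
51 = 00110011
6 = 00000110
117 = 01110101
Binary: 10011110.00110011.00000110.01110101


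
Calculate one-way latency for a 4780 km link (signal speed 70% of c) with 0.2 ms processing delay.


Speed = 0.7 * 3e5 km/s = 210000 km/s
Propagation delay = 4780 / 210000 = 0.0228 s = 22.7619 ms
Processing delay = 0.2 ms
Total one-way latency = 22.9619 ms


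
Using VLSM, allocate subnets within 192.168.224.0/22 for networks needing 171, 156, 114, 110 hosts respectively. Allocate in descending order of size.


171 hosts -> /24 (254 usable): 192.168.224.0/24
156 hosts -> /24 (254 usable): 192.168.225.0/24
114 hosts -> /25 (126 usable): 192.168.226.0/25
110 hosts -> /25 (126 usable): 192.168.226.128/25
Allocation: 192.168.224.0/24 (171 hosts, 254 usable); 192.168.225.0/24 (156 hosts, 254 usable); 192.168.226.0/25 (114 hosts, 126 usable); 192.168.226.128/25 (110 hosts, 126 usable)


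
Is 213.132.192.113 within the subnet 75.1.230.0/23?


Subnet network: 75.1.230.0
Test IP AND mask: 213.132.192.0
No, 213.132.192.113 is not in 75.1.230.0/23


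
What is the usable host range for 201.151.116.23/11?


Network: 201.128.0.0
Broadcast: 201.159.255.255
First usable = network + 1
Last usable = broadcast - 1
Range: 201.128.0.1 to 201.159.255.254


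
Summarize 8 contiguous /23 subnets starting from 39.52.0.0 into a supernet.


Original prefix: /23
Number of subnets: 8 = 2^3
New prefix = 23 - 3 = 20
Supernet: 39.52.0.0/20


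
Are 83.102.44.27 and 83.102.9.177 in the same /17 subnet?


Mask: 255.255.128.0
83.102.44.27 AND mask = 83.102.0.0
83.102.9.177 AND mask = 83.102.0.0
Yes, same subnet (83.102.0.0)


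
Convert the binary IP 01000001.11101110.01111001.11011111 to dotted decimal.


01000001 = 65
11101110 = 238
01111001 = 121
11011111 = 223
IP: 65.238.121.223


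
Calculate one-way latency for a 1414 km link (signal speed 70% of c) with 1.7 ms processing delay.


Speed = 0.7 * 3e5 km/s = 210000 km/s
Propagation delay = 1414 / 210000 = 0.0067 s = 6.7333 ms
Processing delay = 1.7 ms
Total one-way latency = 8.4333 ms


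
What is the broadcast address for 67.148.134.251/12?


Network: 67.144.0.0/12
Host bits = 20
Set all host bits to 1:
Broadcast: 67.159.255.255


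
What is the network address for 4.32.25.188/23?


IP:   00000100.00100000.00011001.10111100
Mask: 11111111.11111111.11111110.00000000
AND operation:
Net:  00000100.00100000.00011000.00000000
Network: 4.32.24.0/23


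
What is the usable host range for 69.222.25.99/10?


Network: 69.192.0.0
Broadcast: 69.255.255.255
First usable = network + 1
Last usable = broadcast - 1
Range: 69.192.0.1 to 69.255.255.254


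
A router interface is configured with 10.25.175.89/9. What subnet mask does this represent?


/9 means 9 network bits, 23 host bits
Binary: 11111111100000000000000000000000
Mask: 255.128.0.0


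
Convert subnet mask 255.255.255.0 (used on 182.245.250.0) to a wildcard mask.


Subnet mask: 255.255.255.0
Wildcard = 255.255.255.255 - subnet mask
255 - 255 = 0
255 - 255 = 0
255 - 255 = 0
255 - 0 = 255
Wildcard: 0.0.0.255


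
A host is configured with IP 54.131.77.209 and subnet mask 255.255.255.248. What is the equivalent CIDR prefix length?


Binary: 11111111.11111111.11111111.11111000
Count leading 1s
Prefix: /29


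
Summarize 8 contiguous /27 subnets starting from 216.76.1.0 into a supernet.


Original prefix: /27
Number of subnets: 8 = 2^3
New prefix = 27 - 3 = 24
Supernet: 216.76.1.0/24


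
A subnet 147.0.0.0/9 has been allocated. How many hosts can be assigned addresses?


Host bits = 32 - 9 = 23
Total addresses = 2^23 = 8388608
Usable = total - 2 (network and broadcast)
Usable hosts: 8388606


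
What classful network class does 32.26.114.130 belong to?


First octet: 32
Binary: 00100000
0xxxxxxx -> Class A (1-126)
Class A, default mask 255.0.0.0 (/8)


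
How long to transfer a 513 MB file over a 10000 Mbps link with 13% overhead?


Effective throughput = 10000 * (1 - 13/100) = 8700 Mbps
File size in Mb = 513 * 8 = 4104 Mb
Time = 4104 / 8700
Time = 0.4717 seconds


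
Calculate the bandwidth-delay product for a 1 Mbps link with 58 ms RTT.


BDP = bandwidth * RTT
= 1 Mbps * 58 ms
= 1 * 1e6 * 58 / 1000 bits
= 58000 bits
= 7250 bytes
= 7.0801 KB
BDP = 58000 bits (7250 bytes)


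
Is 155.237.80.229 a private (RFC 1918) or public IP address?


RFC 1918 private ranges:
  10.0.0.0/8 (10.0.0.0 - 10.255.255.255)
  172.16.0.0/12 (172.16.0.0 - 172.31.255.255)
  192.168.0.0/16 (192.168.0.0 - 192.168.255.255)
Public (not in any RFC 1918 range)


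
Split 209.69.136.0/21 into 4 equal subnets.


New prefix = 21 + 2 = 23
Each subnet has 512 addresses
  209.69.136.0/23
  209.69.138.0/23
  209.69.140.0/23
  209.69.142.0/23
Subnets: 209.69.136.0/23, 209.69.138.0/23, 209.69.140.0/23, 209.69.142.0/23


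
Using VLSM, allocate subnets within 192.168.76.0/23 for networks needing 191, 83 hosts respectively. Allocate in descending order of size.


191 hosts -> /24 (254 usable): 192.168.76.0/24
83 hosts -> /25 (126 usable): 192.168.77.0/25
Allocation: 192.168.76.0/24 (191 hosts, 254 usable); 192.168.77.0/25 (83 hosts, 126 usable)


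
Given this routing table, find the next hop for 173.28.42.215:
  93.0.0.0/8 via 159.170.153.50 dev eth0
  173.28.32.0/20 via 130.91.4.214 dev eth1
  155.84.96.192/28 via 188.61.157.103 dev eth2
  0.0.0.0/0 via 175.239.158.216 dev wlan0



Longest prefix match for 173.28.42.215:
  /8 93.0.0.0: no
  /20 173.28.32.0: MATCH
  /28 155.84.96.192: no
  /0 0.0.0.0: MATCH
Selected: next-hop 130.91.4.214 via eth1 (matched /20)


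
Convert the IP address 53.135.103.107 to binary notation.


53 = 00110101
135 = 10000111
103 = 01100111
107 = 01101011
Binary: 00110101.10000111.01100111.01101011


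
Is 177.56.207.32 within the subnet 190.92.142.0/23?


Subnet network: 190.92.142.0
Test IP AND mask: 177.56.206.0
No, 177.56.207.32 is not in 190.92.142.0/23


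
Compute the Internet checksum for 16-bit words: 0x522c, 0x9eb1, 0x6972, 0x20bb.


Sum all words (with carry folding):
+ 0x522c = 0x522c
+ 0x9eb1 = 0xf0dd
+ 0x6972 = 0x5a50
+ 0x20bb = 0x7b0b
One's complement: ~0x7b0b
Checksum = 0x84f4


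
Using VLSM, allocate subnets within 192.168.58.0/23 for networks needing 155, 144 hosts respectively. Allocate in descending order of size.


155 hosts -> /24 (254 usable): 192.168.58.0/24
144 hosts -> /24 (254 usable): 192.168.59.0/24
Allocation: 192.168.58.0/24 (155 hosts, 254 usable); 192.168.59.0/24 (144 hosts, 254 usable)


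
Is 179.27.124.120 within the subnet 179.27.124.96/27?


Subnet network: 179.27.124.96
Test IP AND mask: 179.27.124.96
Yes, 179.27.124.120 is in 179.27.124.96/27


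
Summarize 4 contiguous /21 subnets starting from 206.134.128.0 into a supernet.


Original prefix: /21
Number of subnets: 4 = 2^2
New prefix = 21 - 2 = 19
Supernet: 206.134.128.0/19


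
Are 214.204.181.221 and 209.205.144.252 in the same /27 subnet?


Mask: 255.255.255.224
214.204.181.221 AND mask = 214.204.181.192
209.205.144.252 AND mask = 209.205.144.224
No, different subnets (214.204.181.192 vs 209.205.144.224)


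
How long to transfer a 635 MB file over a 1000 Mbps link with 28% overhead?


Effective throughput = 1000 * (1 - 28/100) = 720 Mbps
File size in Mb = 635 * 8 = 5080 Mb
Time = 5080 / 720
Time = 7.0556 seconds


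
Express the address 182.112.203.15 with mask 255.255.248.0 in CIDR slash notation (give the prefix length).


Binary: 11111111.11111111.11111000.00000000
Count leading 1s
Prefix: /21


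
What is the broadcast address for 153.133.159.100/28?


Network: 153.133.159.96/28
Host bits = 4
Set all host bits to 1:
Broadcast: 153.133.159.111


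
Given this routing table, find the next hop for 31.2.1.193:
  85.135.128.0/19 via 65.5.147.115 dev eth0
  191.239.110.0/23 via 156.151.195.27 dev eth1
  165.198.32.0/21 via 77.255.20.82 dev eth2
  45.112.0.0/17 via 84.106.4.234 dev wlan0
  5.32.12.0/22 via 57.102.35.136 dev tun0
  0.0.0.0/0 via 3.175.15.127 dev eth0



Longest prefix match for 31.2.1.193:
  /19 85.135.128.0: no
  /23 191.239.110.0: no
  /21 165.198.32.0: no
  /17 45.112.0.0: no
  /22 5.32.12.0: no
  /0 0.0.0.0: MATCH
Selected: next-hop 3.175.15.127 via eth0 (matched /0)


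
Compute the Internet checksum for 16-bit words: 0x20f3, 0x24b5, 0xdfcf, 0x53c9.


Sum all words (with carry folding):
+ 0x20f3 = 0x20f3
+ 0x24b5 = 0x45a8
+ 0xdfcf = 0x2578
+ 0x53c9 = 0x7941
One's complement: ~0x7941
Checksum = 0x86be


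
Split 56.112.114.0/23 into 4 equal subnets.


New prefix = 23 + 2 = 25
Each subnet has 128 addresses
  56.112.114.0/25
  56.112.114.128/25
  56.112.115.0/25
  56.112.115.128/25
Subnets: 56.112.114.0/25, 56.112.114.128/25, 56.112.115.0/25, 56.112.115.128/25


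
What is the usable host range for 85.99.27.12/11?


Network: 85.96.0.0
Broadcast: 85.127.255.255
First usable = network + 1
Last usable = broadcast - 1
Range: 85.96.0.1 to 85.127.255.254


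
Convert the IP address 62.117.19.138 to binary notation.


62 = 00111110
117 = 01110101
19 = 00010011
138 = 10001010
Binary: 00111110.01110101.00010011.10001010


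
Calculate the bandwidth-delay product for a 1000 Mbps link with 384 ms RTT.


BDP = bandwidth * RTT
= 1000 Mbps * 384 ms
= 1000 * 1e6 * 384 / 1000 bits
= 384000000 bits
= 48000000 bytes
= 46875 KB
BDP = 384000000 bits (48000000 bytes)


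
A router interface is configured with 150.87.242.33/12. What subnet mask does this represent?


/12 means 12 network bits, 20 host bits
Binary: 11111111111100000000000000000000
Mask: 255.240.0.0


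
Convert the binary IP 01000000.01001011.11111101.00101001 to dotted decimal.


01000000 = 64
01001011 = 75
11111101 = 253
00101001 = 41
IP: 64.75.253.41


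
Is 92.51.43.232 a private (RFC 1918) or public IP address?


RFC 1918 private ranges:
  10.0.0.0/8 (10.0.0.0 - 10.255.255.255)
  172.16.0.0/12 (172.16.0.0 - 172.31.255.255)
  192.168.0.0/16 (192.168.0.0 - 192.168.255.255)
Public (not in any RFC 1918 range)


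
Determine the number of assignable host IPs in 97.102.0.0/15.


Host bits = 32 - 15 = 17
Total addresses = 2^17 = 131072
Usable = total - 2 (network and broadcast)
Usable hosts: 131070


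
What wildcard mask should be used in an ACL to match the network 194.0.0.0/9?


Subnet mask: 255.128.0.0
Wildcard = 255.255.255.255 - subnet mask
255 - 255 = 0
255 - 128 = 127
255 - 0 = 255
255 - 0 = 255
Wildcard: 0.127.255.255


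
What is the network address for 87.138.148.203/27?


IP:   01010111.10001010.10010100.11001011
Mask: 11111111.11111111.11111111.11100000
AND operation:
Net:  01010111.10001010.10010100.11000000
Network: 87.138.148.192/27


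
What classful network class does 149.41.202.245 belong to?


First octet: 149
Binary: 10010101
10xxxxxx -> Class B (128-191)
Class B, default mask 255.255.0.0 (/16)


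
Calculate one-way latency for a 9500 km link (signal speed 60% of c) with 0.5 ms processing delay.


Speed = 0.6 * 3e5 km/s = 180000 km/s
Propagation delay = 9500 / 180000 = 0.0528 s = 52.7778 ms
Processing delay = 0.5 ms
Total one-way latency = 53.2778 ms


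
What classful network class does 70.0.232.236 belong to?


First octet: 70
Binary: 01000110
0xxxxxxx -> Class A (1-126)
Class A, default mask 255.0.0.0 (/8)


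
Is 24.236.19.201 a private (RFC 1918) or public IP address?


RFC 1918 private ranges:
  10.0.0.0/8 (10.0.0.0 - 10.255.255.255)
  172.16.0.0/12 (172.16.0.0 - 172.31.255.255)
  192.168.0.0/16 (192.168.0.0 - 192.168.255.255)
Public (not in any RFC 1918 range)


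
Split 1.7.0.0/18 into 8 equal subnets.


New prefix = 18 + 3 = 21
Each subnet has 2048 addresses
  1.7.0.0/21
  1.7.8.0/21
  1.7.16.0/21
  1.7.24.0/21
  1.7.32.0/21
  1.7.40.0/21
  1.7.48.0/21
  1.7.56.0/21
Subnets: 1.7.0.0/21, 1.7.8.0/21, 1.7.16.0/21, 1.7.24.0/21, 1.7.32.0/21, 1.7.40.0/21, 1.7.48.0/21, 1.7.56.0/21


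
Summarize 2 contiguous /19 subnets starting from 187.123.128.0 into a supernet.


Original prefix: /19
Number of subnets: 2 = 2^1
New prefix = 19 - 1 = 18
Supernet: 187.123.128.0/18


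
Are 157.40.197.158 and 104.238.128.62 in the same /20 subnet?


Mask: 255.255.240.0
157.40.197.158 AND mask = 157.40.192.0
104.238.128.62 AND mask = 104.238.128.0
No, different subnets (157.40.192.0 vs 104.238.128.0)


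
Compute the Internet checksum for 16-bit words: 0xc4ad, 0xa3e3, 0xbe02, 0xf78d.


Sum all words (with carry folding):
+ 0xc4ad = 0xc4ad
+ 0xa3e3 = 0x6891
+ 0xbe02 = 0x2694
+ 0xf78d = 0x1e22
One's complement: ~0x1e22
Checksum = 0xe1dd


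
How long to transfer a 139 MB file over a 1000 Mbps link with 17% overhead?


Effective throughput = 1000 * (1 - 17/100) = 830 Mbps
File size in Mb = 139 * 8 = 1112 Mb
Time = 1112 / 830
Time = 1.3398 seconds


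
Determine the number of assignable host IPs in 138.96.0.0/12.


Host bits = 32 - 12 = 20
Total addresses = 2^20 = 1048576
Usable = total - 2 (network and broadcast)
Usable hosts: 1048574


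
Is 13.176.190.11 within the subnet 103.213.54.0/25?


Subnet network: 103.213.54.0
Test IP AND mask: 13.176.190.0
No, 13.176.190.11 is not in 103.213.54.0/25


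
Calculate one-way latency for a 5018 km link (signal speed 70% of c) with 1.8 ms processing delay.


Speed = 0.7 * 3e5 km/s = 210000 km/s
Propagation delay = 5018 / 210000 = 0.0239 s = 23.8952 ms
Processing delay = 1.8 ms
Total one-way latency = 25.6952 ms


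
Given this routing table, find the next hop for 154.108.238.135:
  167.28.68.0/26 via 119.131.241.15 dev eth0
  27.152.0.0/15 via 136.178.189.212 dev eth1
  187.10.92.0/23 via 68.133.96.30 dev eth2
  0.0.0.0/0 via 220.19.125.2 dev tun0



Longest prefix match for 154.108.238.135:
  /26 167.28.68.0: no
  /15 27.152.0.0: no
  /23 187.10.92.0: no
  /0 0.0.0.0: MATCH
Selected: next-hop 220.19.125.2 via tun0 (matched /0)


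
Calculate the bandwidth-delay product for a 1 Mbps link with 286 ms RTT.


BDP = bandwidth * RTT
= 1 Mbps * 286 ms
= 1 * 1e6 * 286 / 1000 bits
= 286000 bits
= 35750 bytes
= 34.9121 KB
BDP = 286000 bits (35750 bytes)


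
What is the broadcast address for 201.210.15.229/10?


Network: 201.192.0.0/10
Host bits = 22
Set all host bits to 1:
Broadcast: 201.255.255.255


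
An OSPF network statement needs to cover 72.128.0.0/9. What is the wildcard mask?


Subnet mask: 255.128.0.0
Wildcard = 255.255.255.255 - subnet mask
255 - 255 = 0
255 - 128 = 127
255 - 0 = 255
255 - 0 = 255
Wildcard: 0.127.255.255


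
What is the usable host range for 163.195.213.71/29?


Network: 163.195.213.64
Broadcast: 163.195.213.71
First usable = network + 1
Last usable = broadcast - 1
Range: 163.195.213.65 to 163.195.213.70


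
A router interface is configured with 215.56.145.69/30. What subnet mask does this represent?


/30 means 30 network bits, 2 host bits
Binary: 11111111111111111111111111111100
Mask: 255.255.255.252


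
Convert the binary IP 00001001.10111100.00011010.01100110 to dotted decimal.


00001001 = 9
10111100 = 188
00011010 = 26
01100110 = 102
IP: 9.188.26.102


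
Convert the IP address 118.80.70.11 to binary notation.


118 = 01110110
80 = 01010000
70 = 01000110
11 = 00001011
Binary: 01110110.01010000.01000110.00001011


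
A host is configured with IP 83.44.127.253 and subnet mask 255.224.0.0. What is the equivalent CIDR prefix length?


Binary: 11111111.11100000.00000000.00000000
Count leading 1s
Prefix: /11


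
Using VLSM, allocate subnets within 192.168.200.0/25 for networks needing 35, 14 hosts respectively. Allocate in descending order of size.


35 hosts -> /26 (62 usable): 192.168.200.0/26
14 hosts -> /28 (14 usable): 192.168.200.64/28
Allocation: 192.168.200.0/26 (35 hosts, 62 usable); 192.168.200.64/28 (14 hosts, 14 usable)


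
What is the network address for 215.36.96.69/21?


IP:   11010111.00100100.01100000.01000101
Mask: 11111111.11111111.11111000.00000000
AND operation:
Net:  11010111.00100100.01100000.00000000
Network: 215.36.96.0/21


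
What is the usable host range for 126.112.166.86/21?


Network: 126.112.160.0
Broadcast: 126.112.167.255
First usable = network + 1
Last usable = broadcast - 1
Range: 126.112.160.1 to 126.112.167.254


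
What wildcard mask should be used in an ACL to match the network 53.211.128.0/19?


Subnet mask: 255.255.224.0
Wildcard = 255.255.255.255 - subnet mask
255 - 255 = 0
255 - 255 = 0
255 - 224 = 31
255 - 0 = 255
Wildcard: 0.0.31.255
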